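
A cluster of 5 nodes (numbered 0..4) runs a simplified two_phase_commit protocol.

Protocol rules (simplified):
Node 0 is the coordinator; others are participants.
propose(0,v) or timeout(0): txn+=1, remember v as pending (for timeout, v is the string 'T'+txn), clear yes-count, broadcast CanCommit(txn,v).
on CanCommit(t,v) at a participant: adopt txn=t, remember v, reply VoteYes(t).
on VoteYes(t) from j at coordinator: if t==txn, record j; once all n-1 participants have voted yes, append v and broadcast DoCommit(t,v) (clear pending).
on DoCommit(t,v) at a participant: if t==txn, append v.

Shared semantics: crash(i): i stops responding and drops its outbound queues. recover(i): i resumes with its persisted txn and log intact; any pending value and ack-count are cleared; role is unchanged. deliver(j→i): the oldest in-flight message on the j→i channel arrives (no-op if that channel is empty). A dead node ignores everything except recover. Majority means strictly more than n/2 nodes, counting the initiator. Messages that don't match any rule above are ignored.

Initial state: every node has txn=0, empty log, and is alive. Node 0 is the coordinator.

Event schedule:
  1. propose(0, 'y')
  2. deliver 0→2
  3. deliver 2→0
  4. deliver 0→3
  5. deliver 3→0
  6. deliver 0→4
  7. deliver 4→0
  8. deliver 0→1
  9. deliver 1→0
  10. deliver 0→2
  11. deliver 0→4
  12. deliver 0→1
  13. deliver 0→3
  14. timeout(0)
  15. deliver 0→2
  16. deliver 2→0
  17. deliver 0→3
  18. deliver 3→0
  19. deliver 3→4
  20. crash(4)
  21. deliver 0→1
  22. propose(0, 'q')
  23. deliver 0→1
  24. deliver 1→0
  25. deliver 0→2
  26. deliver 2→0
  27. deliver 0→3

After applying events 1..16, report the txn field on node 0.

1. propose(0,'y'):  <0:coor t1 ->
2. deliver 0→2:  <2:part t1 ->
3. deliver 2→0:  nop
4. deliver 0→3:  <3:part t1 ->
5. deliver 3→0:  nop
6. deliver 0→4:  <4:part t1 ->
7. deliver 4→0:  nop
8. deliver 0→1:  <1:part t1 ->
9. deliver 1→0:  <0:coor t1 y>
10. deliver 0→2:  <2:part t1 y>
11. deliver 0→4:  <4:part t1 y>
12. deliver 0→1:  <1:part t1 y>
13. deliver 0→3:  <3:part t1 y>
14. timeout(0):  <0:coor t2 y>
15. deliver 0→2:  <2:part t2 y>
16. deliver 2→0:  nop

2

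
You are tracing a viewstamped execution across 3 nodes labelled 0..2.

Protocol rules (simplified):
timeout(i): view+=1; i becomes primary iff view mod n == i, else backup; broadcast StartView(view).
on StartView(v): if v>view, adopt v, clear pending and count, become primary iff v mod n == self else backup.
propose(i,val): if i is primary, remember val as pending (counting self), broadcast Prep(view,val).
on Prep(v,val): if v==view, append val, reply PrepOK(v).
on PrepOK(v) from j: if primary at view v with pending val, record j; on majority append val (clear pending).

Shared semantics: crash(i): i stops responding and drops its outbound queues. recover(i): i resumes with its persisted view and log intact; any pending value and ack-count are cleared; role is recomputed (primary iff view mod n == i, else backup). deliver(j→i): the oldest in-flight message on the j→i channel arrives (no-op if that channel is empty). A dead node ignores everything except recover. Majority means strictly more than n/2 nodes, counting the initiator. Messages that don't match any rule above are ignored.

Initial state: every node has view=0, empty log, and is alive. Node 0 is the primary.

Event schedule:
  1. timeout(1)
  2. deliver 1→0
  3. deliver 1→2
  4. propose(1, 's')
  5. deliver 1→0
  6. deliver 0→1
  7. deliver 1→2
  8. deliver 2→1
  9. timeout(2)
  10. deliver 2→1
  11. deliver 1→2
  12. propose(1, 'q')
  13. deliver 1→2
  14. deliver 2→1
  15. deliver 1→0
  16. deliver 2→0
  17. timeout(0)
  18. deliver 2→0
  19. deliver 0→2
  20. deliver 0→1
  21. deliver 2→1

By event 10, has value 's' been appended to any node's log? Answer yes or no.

after 1 — timeout(1): n1:prim/v1/[-]
after 2 — deliver 1→0: n0:back/v1/[-]
after 3 — deliver 1→2: n2:back/v1/[-]
after 4 — propose(1,'s'): ·
after 5 — deliver 1→0: n0:back/v1/[s]
after 6 — deliver 0→1: n1:prim/v1/[s]
after 7 — deliver 1→2: n2:back/v1/[s]
after 8 — deliver 2→1: ·
after 9 — timeout(2): n2:prim/v2/[s]
after 10 — deliver 2→1: n1:back/v2/[s]

yes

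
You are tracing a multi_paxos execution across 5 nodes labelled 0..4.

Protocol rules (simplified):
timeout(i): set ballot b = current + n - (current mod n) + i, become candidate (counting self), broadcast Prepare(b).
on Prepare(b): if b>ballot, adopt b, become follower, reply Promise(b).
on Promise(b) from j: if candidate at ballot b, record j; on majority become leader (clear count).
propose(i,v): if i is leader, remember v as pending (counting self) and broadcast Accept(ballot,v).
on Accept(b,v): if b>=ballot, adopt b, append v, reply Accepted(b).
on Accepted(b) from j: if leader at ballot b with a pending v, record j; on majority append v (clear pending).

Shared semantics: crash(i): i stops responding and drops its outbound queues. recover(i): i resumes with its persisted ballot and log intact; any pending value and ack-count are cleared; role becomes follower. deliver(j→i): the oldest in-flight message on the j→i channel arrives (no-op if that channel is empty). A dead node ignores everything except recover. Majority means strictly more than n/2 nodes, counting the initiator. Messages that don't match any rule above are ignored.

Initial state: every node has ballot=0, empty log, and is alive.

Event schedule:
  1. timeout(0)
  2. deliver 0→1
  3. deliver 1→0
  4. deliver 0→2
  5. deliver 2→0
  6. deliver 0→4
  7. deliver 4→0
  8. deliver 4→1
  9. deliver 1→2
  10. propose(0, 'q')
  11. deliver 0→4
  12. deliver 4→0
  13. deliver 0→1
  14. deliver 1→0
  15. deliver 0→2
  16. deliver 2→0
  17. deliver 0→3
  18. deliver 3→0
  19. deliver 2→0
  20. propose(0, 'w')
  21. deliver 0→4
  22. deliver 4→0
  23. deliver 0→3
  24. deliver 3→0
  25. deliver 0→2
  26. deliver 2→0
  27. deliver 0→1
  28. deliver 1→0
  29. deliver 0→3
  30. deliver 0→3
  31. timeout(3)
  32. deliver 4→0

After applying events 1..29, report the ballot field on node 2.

5

e1 timeout(0): 0[cand,b=5,-]
e2 deliver 0→1: 1[foll,b=5,-]
e3 deliver 1→0: ·
e4 deliver 0→2: 2[foll,b=5,-]
e5 deliver 2→0: 0[lead,b=5,-]
e6 deliver 0→4: 4[foll,b=5,-]
e7 deliver 4→0: ·
e8 deliver 4→1: ·
e9 deliver 1→2: ·
e10 propose(0,'q'): ·
e11 deliver 0→4: 4[foll,b=5,q]
e12 deliver 4→0: ·
e13 deliver 0→1: 1[foll,b=5,q]
e14 deliver 1→0: 0[lead,b=5,q]
e15 deliver 0→2: 2[foll,b=5,q]
e16 deliver 2→0: ·
e17 deliver 0→3: 3[foll,b=5,-]
e18 deliver 3→0: ·
e19 deliver 2→0: ·
e20 propose(0,'w'): ·
e21 deliver 0→4: 4[foll,b=5,q,w]
e22 deliver 4→0: ·
e23 deliver 0→3: 3[foll,b=5,q]
e24 deliver 3→0: 0[lead,b=5,q,w]
e25 deliver 0→2: 2[foll,b=5,q,w]
e26 deliver 2→0: ·
e27 deliver 0→1: 1[foll,b=5,q,w]
e28 deliver 1→0: ·
e29 deliver 0→3: 3[foll,b=5,q,w]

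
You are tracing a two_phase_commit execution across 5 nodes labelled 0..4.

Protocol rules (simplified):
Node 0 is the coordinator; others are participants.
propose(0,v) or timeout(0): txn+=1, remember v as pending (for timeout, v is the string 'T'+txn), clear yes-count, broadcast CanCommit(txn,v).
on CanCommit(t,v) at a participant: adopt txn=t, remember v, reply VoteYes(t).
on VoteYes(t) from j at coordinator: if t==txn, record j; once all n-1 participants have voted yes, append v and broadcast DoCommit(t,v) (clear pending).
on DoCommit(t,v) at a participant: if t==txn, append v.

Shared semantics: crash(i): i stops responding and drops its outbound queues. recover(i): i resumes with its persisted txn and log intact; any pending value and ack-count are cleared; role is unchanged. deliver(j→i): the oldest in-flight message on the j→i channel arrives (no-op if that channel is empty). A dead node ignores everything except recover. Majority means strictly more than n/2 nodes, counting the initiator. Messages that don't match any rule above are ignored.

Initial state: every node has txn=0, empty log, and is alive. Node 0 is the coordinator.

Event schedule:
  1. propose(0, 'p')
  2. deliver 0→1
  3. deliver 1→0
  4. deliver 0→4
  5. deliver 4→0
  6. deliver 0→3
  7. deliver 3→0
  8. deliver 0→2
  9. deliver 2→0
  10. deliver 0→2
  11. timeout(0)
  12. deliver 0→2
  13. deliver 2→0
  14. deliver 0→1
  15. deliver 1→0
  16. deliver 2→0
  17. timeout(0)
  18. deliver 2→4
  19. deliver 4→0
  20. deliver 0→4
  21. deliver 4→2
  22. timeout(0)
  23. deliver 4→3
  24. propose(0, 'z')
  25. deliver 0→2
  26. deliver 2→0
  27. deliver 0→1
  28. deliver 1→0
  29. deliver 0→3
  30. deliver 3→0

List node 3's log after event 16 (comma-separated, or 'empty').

empty

1. propose(0,'p'):  <0:coor t1 ->
2. deliver 0→1:  <1:part t1 ->
3. deliver 1→0:  nop
4. deliver 0→4:  <4:part t1 ->
5. deliver 4→0:  nop
6. deliver 0→3:  <3:part t1 ->
7. deliver 3→0:  nop
8. deliver 0→2:  <2:part t1 ->
9. deliver 2→0:  <0:coor t1 p>
10. deliver 0→2:  <2:part t1 p>
11. timeout(0):  <0:coor t2 p>
12. deliver 0→2:  <2:part t2 p>
13. deliver 2→0:  nop
14. deliver 0→1:  <1:part t1 p>
15. deliver 1→0:  nop
16. deliver 2→0:  nop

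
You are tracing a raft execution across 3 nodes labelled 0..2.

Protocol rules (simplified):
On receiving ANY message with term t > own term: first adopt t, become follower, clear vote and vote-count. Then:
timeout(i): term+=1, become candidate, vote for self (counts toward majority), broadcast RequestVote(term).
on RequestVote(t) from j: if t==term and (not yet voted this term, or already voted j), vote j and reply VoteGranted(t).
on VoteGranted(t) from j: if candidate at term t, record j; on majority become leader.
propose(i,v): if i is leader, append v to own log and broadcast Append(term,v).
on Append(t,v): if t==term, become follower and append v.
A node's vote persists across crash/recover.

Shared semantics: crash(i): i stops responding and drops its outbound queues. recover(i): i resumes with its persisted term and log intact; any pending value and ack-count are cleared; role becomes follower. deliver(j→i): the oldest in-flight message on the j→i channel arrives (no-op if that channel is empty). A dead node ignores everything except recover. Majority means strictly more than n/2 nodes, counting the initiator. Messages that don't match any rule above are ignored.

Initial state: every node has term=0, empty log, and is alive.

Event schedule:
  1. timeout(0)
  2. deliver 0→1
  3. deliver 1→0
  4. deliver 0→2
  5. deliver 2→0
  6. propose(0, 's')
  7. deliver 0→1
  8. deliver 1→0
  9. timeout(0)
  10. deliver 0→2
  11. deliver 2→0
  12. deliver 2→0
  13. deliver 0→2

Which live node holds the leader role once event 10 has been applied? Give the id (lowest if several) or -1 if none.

[1] timeout(0) → N0(cand t1 [-])
[2] deliver 0→1 → N1(foll t1 [-])
[3] deliver 1→0 → N0(lead t1 [-])
[4] deliver 0→2 → N2(foll t1 [-])
[5] deliver 2→0 → ∅
[6] propose(0,'s') → N0(lead t1 [s])
[7] deliver 0→1 → N1(foll t1 [s])
[8] deliver 1→0 → ∅
[9] timeout(0) → N0(cand t2 [s])
[10] deliver 0→2 → N2(foll t1 [s])

-1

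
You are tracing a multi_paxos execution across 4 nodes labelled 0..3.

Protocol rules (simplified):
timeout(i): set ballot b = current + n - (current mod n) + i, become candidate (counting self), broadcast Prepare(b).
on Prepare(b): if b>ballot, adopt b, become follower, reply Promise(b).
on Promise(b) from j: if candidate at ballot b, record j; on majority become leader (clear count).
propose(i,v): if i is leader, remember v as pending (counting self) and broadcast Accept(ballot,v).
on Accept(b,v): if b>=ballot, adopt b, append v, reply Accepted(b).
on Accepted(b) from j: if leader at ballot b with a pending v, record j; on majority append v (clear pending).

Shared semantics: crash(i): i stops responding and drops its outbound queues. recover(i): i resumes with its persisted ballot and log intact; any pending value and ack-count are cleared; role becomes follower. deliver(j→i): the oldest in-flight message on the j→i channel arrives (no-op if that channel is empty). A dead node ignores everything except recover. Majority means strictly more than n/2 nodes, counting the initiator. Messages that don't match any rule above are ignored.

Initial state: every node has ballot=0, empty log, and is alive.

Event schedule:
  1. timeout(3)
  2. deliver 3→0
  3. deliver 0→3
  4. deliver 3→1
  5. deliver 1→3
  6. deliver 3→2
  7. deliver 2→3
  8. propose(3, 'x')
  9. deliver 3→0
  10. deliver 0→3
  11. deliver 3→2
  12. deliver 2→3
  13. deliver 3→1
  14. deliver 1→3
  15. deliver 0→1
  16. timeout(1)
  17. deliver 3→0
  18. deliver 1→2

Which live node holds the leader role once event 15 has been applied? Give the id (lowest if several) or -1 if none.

[1] timeout(3) → N3(cand b7 [-])
[2] deliver 3→0 → N0(foll b7 [-])
[3] deliver 0→3 → ∅
[4] deliver 3→1 → N1(foll b7 [-])
[5] deliver 1→3 → N3(lead b7 [-])
[6] deliver 3→2 → N2(foll b7 [-])
[7] deliver 2→3 → ∅
[8] propose(3,'x') → ∅
[9] deliver 3→0 → N0(foll b7 [x])
[10] deliver 0→3 → ∅
[11] deliver 3→2 → N2(foll b7 [x])
[12] deliver 2→3 → N3(lead b7 [x])
[13] deliver 3→1 → N1(foll b7 [x])
[14] deliver 1→3 → ∅
[15] deliver 0→1 → ∅

3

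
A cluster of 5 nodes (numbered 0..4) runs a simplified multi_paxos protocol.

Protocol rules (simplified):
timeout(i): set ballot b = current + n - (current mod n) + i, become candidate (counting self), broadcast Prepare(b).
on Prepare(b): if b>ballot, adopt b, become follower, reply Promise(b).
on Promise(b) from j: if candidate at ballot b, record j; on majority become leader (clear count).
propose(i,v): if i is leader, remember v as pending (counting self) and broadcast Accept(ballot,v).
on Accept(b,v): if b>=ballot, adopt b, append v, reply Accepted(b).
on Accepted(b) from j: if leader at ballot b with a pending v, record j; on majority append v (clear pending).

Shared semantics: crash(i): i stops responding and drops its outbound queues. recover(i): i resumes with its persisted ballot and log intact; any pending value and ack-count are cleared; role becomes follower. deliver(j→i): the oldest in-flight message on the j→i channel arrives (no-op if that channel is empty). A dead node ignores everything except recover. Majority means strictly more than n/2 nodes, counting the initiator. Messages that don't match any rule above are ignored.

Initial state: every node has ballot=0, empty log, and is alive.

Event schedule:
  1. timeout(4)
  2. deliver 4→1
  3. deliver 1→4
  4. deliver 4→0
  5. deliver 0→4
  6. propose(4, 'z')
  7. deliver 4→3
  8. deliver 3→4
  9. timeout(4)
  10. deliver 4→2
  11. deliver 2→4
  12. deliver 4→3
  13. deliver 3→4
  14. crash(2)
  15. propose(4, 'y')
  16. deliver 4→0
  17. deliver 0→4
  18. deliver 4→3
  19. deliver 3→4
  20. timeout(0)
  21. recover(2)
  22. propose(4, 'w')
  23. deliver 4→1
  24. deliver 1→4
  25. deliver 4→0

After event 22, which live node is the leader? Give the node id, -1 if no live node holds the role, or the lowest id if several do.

1. timeout(4):  <4:cand b9 ->
2. deliver 4→1:  <1:foll b9 ->
3. deliver 1→4:  nop
4. deliver 4→0:  <0:foll b9 ->
5. deliver 0→4:  <4:lead b9 ->
6. propose(4,'z'):  nop
7. deliver 4→3:  <3:foll b9 ->
8. deliver 3→4:  nop
9. timeout(4):  <4:cand b14 ->
10. deliver 4→2:  <2:foll b9 ->
11. deliver 2→4:  nop
12. deliver 4→3:  <3:foll b9 z>
13. deliver 3→4:  nop
14. crash(2):  <2:✗foll b9 ->
15. propose(4,'y'):  nop
16. deliver 4→0:  <0:foll b9 z>
17. deliver 0→4:  nop
18. deliver 4→3:  <3:foll b14 z>
19. deliver 3→4:  nop
20. timeout(0):  <0:cand b10 z>
21. recover(2):  <2:foll b9 ->
22. propose(4,'w'):  nop

-1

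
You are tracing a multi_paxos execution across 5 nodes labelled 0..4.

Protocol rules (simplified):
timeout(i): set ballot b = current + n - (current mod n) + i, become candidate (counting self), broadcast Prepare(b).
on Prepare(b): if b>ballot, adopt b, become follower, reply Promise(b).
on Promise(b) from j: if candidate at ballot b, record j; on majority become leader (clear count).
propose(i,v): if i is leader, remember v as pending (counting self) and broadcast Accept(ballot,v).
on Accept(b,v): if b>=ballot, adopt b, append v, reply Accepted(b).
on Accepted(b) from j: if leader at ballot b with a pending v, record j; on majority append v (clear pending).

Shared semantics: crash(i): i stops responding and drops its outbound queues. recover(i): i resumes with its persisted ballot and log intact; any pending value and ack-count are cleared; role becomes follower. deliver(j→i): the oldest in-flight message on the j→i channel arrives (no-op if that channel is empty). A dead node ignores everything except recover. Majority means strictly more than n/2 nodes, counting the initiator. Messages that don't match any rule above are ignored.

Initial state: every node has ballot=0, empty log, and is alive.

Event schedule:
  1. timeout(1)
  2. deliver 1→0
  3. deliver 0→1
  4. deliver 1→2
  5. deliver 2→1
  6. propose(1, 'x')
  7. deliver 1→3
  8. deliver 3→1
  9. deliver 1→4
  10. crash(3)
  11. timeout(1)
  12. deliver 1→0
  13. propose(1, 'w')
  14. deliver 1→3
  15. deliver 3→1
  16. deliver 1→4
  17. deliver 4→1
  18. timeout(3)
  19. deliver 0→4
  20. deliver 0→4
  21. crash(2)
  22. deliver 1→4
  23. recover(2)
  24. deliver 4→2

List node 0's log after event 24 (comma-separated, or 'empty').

[1] timeout(1) → N1(cand b6 [-])
[2] deliver 1→0 → N0(foll b6 [-])
[3] deliver 0→1 → ∅
[4] deliver 1→2 → N2(foll b6 [-])
[5] deliver 2→1 → N1(lead b6 [-])
[6] propose(1,'x') → ∅
[7] deliver 1→3 → N3(foll b6 [-])
[8] deliver 3→1 → ∅
[9] deliver 1→4 → N4(foll b6 [-])
[10] crash(3) → N3(✗foll b6 [-])
[11] timeout(1) → N1(cand b11 [-])
[12] deliver 1→0 → N0(foll b6 [x])
[13] propose(1,'w') → ∅
[14] deliver 1→3 → ∅
[15] deliver 3→1 → ∅
[16] deliver 1→4 → N4(foll b6 [x])
[17] deliver 4→1 → ∅
[18] timeout(3) → ∅
[19] deliver 0→4 → ∅
[20] deliver 0→4 → ∅
[21] crash(2) → N2(✗foll b6 [-])
[22] deliver 1→4 → N4(foll b11 [x])
[23] recover(2) → N2(foll b6 [-])
[24] deliver 4→2 → ∅

x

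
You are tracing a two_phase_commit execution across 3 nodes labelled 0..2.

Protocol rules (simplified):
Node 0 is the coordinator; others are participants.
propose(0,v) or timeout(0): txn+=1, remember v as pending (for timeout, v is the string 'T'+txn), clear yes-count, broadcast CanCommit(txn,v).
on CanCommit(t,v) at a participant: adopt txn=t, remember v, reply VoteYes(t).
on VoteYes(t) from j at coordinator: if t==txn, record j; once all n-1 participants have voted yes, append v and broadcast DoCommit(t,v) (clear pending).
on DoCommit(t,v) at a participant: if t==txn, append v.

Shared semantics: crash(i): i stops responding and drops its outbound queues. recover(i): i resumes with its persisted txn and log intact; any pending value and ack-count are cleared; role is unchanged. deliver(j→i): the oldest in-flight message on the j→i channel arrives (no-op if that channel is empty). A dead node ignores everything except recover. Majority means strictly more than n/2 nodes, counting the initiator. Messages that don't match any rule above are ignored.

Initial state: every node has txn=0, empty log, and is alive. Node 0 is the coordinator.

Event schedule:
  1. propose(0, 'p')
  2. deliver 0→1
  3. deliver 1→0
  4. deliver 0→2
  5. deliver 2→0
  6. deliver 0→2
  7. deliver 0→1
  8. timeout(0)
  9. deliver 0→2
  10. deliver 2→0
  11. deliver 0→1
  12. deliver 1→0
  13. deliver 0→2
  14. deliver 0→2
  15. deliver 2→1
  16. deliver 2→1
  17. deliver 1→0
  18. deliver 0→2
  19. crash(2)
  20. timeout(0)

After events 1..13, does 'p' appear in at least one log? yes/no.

yes

[1] propose(0,'p') → N0(coor t1 [-])
[2] deliver 0→1 → N1(part t1 [-])
[3] deliver 1→0 → ∅
[4] deliver 0→2 → N2(part t1 [-])
[5] deliver 2→0 → N0(coor t1 [p])
[6] deliver 0→2 → N2(part t1 [p])
[7] deliver 0→1 → N1(part t1 [p])
[8] timeout(0) → N0(coor t2 [p])
[9] deliver 0→2 → N2(part t2 [p])
[10] deliver 2→0 → ∅
[11] deliver 0→1 → N1(part t2 [p])
[12] deliver 1→0 → N0(coor t2 [p,T2])
[13] deliver 0→2 → N2(part t2 [p,T2])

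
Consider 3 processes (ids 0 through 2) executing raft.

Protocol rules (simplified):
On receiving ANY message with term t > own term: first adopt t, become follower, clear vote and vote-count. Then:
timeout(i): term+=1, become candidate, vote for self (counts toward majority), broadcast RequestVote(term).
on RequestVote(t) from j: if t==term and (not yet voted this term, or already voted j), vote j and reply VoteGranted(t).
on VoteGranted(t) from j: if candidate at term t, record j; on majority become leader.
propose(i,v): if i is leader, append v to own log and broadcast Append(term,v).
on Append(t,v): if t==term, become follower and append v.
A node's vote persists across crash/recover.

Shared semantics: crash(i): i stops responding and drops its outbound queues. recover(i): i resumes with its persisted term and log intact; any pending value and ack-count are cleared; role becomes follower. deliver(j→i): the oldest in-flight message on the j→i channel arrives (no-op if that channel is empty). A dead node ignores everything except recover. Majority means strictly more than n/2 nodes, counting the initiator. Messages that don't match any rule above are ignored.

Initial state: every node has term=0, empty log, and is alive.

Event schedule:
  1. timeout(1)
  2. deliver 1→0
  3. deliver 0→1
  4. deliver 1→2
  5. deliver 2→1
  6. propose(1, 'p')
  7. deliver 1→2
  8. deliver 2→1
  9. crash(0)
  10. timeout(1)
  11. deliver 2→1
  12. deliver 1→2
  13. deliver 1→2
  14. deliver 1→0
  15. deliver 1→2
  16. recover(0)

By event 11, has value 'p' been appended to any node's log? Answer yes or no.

e1 timeout(1): 1[cand,t=1,-]
e2 deliver 1→0: 0[foll,t=1,-]
e3 deliver 0→1: 1[lead,t=1,-]
e4 deliver 1→2: 2[foll,t=1,-]
e5 deliver 2→1: ·
e6 propose(1,'p'): 1[lead,t=1,p]
e7 deliver 1→2: 2[foll,t=1,p]
e8 deliver 2→1: ·
e9 crash(0): 0[✗foll,t=1,-]
e10 timeout(1): 1[cand,t=2,p]
e11 deliver 2→1: ·

yes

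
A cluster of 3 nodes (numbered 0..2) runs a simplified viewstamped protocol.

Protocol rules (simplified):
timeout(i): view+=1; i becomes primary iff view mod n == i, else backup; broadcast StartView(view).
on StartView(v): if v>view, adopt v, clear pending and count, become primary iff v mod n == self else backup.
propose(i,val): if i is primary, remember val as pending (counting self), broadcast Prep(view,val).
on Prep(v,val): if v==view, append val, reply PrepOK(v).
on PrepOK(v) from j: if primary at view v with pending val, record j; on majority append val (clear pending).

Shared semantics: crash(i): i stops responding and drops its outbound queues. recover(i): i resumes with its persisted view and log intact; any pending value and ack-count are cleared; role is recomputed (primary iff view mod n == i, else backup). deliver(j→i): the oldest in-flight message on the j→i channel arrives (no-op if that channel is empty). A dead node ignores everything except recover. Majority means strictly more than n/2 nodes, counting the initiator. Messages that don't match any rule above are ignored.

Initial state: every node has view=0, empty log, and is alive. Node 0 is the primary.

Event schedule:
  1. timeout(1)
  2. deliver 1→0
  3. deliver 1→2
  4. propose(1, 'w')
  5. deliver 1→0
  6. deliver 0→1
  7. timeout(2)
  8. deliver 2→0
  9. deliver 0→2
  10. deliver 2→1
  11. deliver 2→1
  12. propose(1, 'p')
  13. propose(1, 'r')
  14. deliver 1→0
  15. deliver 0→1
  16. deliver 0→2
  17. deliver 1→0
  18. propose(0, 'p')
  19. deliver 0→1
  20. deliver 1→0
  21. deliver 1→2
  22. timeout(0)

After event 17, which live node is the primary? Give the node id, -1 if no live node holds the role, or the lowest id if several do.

e1 timeout(1): 1[prim,v=1,-]
e2 deliver 1→0: 0[back,v=1,-]
e3 deliver 1→2: 2[back,v=1,-]
e4 propose(1,'w'): ·
e5 deliver 1→0: 0[back,v=1,w]
e6 deliver 0→1: 1[prim,v=1,w]
e7 timeout(2): 2[prim,v=2,-]
e8 deliver 2→0: 0[back,v=2,w]
e9 deliver 0→2: ·
e10 deliver 2→1: 1[back,v=2,w]
e11 deliver 2→1: ·
e12 propose(1,'p'): ·
e13 propose(1,'r'): ·
e14 deliver 1→0: ·
e15 deliver 0→1: ·
e16 deliver 0→2: ·
e17 deliver 1→0: ·

2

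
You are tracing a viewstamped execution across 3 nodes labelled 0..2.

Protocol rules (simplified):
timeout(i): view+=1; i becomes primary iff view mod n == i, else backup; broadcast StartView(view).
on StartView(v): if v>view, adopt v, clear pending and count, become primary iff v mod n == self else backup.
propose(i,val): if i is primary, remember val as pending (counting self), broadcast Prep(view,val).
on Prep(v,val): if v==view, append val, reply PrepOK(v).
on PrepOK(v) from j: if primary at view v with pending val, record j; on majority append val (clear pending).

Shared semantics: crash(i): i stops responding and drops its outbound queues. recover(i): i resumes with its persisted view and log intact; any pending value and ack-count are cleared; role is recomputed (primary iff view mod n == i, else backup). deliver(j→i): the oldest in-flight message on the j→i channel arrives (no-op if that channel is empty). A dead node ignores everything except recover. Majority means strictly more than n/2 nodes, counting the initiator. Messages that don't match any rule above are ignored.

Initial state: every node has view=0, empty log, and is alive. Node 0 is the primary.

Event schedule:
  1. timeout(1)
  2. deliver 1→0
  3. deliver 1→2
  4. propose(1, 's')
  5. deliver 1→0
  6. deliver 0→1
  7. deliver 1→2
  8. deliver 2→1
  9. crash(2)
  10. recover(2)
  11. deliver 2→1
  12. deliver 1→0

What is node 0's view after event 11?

1

e1 timeout(1): 1[prim,v=1,-]
e2 deliver 1→0: 0[back,v=1,-]
e3 deliver 1→2: 2[back,v=1,-]
e4 propose(1,'s'): ·
e5 deliver 1→0: 0[back,v=1,s]
e6 deliver 0→1: 1[prim,v=1,s]
e7 deliver 1→2: 2[back,v=1,s]
e8 deliver 2→1: ·
e9 crash(2): 2[✗back,v=1,s]
e10 recover(2): 2[back,v=1,s]
e11 deliver 2→1: ·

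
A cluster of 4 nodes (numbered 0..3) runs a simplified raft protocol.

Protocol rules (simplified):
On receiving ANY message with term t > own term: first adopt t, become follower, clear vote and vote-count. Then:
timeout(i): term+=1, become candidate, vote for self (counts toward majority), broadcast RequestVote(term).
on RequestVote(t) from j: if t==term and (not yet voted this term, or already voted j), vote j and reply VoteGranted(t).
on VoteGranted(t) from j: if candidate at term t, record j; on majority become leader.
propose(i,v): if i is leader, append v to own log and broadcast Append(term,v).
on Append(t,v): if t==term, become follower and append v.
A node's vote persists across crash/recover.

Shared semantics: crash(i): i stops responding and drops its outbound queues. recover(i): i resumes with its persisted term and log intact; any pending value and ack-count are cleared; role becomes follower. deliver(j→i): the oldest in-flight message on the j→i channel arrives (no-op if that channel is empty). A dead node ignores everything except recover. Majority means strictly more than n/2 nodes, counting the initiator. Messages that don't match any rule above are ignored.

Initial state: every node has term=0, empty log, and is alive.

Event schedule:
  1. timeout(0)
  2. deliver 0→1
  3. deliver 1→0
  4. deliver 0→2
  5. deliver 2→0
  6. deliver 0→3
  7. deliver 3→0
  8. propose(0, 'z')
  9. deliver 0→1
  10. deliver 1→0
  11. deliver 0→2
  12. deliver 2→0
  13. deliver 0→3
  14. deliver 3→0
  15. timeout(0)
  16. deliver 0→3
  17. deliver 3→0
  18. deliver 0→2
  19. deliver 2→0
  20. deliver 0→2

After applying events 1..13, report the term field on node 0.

after 1 — timeout(0): n0:cand/t1/[-]
after 2 — deliver 0→1: n1:foll/t1/[-]
after 3 — deliver 1→0: ·
after 4 — deliver 0→2: n2:foll/t1/[-]
after 5 — deliver 2→0: n0:lead/t1/[-]
after 6 — deliver 0→3: n3:foll/t1/[-]
after 7 — deliver 3→0: ·
after 8 — propose(0,'z'): n0:lead/t1/[z]
after 9 — deliver 0→1: n1:foll/t1/[z]
after 10 — deliver 1→0: ·
after 11 — deliver 0→2: n2:foll/t1/[z]
after 12 — deliver 2→0: ·
after 13 — deliver 0→3: n3:foll/t1/[z]

1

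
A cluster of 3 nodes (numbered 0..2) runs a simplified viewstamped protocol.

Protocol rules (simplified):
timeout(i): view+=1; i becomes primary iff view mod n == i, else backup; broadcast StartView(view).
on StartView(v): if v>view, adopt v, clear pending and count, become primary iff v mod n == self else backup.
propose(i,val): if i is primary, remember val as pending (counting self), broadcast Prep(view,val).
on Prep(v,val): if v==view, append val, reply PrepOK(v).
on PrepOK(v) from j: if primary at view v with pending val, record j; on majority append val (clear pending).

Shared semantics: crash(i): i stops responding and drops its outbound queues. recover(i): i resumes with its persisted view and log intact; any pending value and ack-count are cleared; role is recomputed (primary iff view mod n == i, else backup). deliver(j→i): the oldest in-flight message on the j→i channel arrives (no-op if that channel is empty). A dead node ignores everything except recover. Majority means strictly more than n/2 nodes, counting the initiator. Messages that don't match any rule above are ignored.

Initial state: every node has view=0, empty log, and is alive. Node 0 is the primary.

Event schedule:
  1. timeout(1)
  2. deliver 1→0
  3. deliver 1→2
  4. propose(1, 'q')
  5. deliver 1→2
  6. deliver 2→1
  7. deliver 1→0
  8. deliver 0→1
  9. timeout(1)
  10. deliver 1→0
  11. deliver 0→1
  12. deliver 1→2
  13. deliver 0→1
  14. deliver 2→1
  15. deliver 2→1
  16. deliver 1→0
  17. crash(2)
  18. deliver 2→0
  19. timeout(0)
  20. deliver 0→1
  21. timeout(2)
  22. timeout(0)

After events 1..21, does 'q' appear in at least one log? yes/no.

yes

step 1 timeout(1): 1={prim,v=1,log=-}
step 2 deliver 1→0: 0={back,v=1,log=-}
step 3 deliver 1→2: 2={back,v=1,log=-}
step 4 propose(1,'q'): —
step 5 deliver 1→2: 2={back,v=1,log=q}
step 6 deliver 2→1: 1={prim,v=1,log=q}
step 7 deliver 1→0: 0={back,v=1,log=q}
step 8 deliver 0→1: —
step 9 timeout(1): 1={back,v=2,log=q}
step 10 deliver 1→0: 0={back,v=2,log=q}
step 11 deliver 0→1: —
step 12 deliver 1→2: 2={prim,v=2,log=q}
step 13 deliver 0→1: —
step 14 deliver 2→1: —
step 15 deliver 2→1: —
step 16 deliver 1→0: —
step 17 crash(2): 2={✗prim,v=2,log=q}
step 18 deliver 2→0: —
step 19 timeout(0): 0={prim,v=3,log=q}
step 20 deliver 0→1: 1={back,v=3,log=q}
step 21 timeout(2): —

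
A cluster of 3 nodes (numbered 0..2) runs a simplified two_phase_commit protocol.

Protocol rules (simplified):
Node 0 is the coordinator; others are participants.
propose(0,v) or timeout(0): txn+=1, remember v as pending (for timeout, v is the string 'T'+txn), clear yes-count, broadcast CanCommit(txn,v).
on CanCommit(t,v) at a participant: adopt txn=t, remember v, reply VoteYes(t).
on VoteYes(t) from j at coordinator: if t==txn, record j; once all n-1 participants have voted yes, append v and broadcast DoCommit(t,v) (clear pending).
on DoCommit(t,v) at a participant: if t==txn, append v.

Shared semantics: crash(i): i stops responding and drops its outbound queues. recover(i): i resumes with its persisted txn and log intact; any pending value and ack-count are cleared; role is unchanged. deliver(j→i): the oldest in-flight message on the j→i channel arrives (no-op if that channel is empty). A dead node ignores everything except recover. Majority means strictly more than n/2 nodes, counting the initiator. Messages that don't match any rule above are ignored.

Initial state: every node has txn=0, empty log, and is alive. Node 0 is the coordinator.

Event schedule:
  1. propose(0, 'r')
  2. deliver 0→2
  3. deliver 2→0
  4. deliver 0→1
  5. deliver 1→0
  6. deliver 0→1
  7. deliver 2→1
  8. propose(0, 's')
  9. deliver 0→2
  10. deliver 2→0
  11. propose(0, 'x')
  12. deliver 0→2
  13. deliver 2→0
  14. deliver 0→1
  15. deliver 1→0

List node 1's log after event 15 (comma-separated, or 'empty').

1. propose(0,'r'):  <0:coor t1 ->
2. deliver 0→2:  <2:part t1 ->
3. deliver 2→0:  nop
4. deliver 0→1:  <1:part t1 ->
5. deliver 1→0:  <0:coor t1 r>
6. deliver 0→1:  <1:part t1 r>
7. deliver 2→1:  nop
8. propose(0,'s'):  <0:coor t2 r>
9. deliver 0→2:  <2:part t1 r>
10. deliver 2→0:  nop
11. propose(0,'x'):  <0:coor t3 r>
12. deliver 0→2:  <2:part t2 r>
13. deliver 2→0:  nop
14. deliver 0→1:  <1:part t2 r>
15. deliver 1→0:  nop

r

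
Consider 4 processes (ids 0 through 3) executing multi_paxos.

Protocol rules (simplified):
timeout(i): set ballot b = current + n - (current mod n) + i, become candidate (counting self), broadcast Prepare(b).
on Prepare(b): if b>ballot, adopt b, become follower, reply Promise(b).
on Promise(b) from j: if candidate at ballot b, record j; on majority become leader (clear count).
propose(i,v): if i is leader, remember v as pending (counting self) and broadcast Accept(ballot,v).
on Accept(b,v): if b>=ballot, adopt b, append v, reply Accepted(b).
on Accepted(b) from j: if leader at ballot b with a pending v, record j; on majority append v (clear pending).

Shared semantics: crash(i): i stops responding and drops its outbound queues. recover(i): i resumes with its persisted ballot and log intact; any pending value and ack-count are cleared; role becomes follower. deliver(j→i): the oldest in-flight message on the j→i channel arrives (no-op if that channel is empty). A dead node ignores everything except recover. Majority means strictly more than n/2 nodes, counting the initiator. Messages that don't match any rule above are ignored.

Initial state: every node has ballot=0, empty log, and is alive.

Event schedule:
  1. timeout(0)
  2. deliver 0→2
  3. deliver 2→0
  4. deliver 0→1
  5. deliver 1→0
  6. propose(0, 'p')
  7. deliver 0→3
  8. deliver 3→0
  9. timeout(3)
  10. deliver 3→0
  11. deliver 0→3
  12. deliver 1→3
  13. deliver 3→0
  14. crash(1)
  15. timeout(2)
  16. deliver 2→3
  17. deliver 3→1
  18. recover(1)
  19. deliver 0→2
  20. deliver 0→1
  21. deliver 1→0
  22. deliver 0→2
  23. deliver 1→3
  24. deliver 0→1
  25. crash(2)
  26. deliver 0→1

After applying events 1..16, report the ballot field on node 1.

4

e1 timeout(0): 0[cand,b=4,-]
e2 deliver 0→2: 2[foll,b=4,-]
e3 deliver 2→0: ·
e4 deliver 0→1: 1[foll,b=4,-]
e5 deliver 1→0: 0[lead,b=4,-]
e6 propose(0,'p'): ·
e7 deliver 0→3: 3[foll,b=4,-]
e8 deliver 3→0: ·
e9 timeout(3): 3[cand,b=11,-]
e10 deliver 3→0: 0[foll,b=11,-]
e11 deliver 0→3: ·
e12 deliver 1→3: ·
e13 deliver 3→0: ·
e14 crash(1): 1[✗foll,b=4,-]
e15 timeout(2): 2[cand,b=10,-]
e16 deliver 2→3: ·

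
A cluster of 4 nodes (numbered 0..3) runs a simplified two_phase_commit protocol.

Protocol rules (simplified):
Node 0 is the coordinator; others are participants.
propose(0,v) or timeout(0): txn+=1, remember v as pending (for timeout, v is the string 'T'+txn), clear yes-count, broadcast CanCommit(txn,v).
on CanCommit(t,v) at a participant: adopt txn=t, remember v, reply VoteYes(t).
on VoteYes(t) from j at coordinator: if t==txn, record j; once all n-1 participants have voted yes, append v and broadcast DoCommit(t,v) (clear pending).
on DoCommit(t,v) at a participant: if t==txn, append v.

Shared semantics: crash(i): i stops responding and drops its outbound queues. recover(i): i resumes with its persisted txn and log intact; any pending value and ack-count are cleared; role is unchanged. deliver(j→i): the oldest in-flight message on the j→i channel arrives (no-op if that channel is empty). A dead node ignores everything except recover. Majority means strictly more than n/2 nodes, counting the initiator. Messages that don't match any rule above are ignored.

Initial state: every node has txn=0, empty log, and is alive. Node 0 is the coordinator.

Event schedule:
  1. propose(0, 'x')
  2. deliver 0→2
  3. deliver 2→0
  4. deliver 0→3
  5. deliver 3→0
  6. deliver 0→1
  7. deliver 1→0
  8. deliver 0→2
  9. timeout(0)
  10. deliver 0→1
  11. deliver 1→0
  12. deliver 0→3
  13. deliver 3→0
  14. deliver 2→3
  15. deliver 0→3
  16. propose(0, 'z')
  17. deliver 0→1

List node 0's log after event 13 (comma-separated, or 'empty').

x

after 1 — propose(0,'x'): n0:coor/t1/[-]
after 2 — deliver 0→2: n2:part/t1/[-]
after 3 — deliver 2→0: ·
after 4 — deliver 0→3: n3:part/t1/[-]
after 5 — deliver 3→0: ·
after 6 — deliver 0→1: n1:part/t1/[-]
after 7 — deliver 1→0: n0:coor/t1/[x]
after 8 — deliver 0→2: n2:part/t1/[x]
after 9 — timeout(0): n0:coor/t2/[x]
after 10 — deliver 0→1: n1:part/t1/[x]
after 11 — deliver 1→0: ·
after 12 — deliver 0→3: n3:part/t1/[x]
after 13 — deliver 3→0: ·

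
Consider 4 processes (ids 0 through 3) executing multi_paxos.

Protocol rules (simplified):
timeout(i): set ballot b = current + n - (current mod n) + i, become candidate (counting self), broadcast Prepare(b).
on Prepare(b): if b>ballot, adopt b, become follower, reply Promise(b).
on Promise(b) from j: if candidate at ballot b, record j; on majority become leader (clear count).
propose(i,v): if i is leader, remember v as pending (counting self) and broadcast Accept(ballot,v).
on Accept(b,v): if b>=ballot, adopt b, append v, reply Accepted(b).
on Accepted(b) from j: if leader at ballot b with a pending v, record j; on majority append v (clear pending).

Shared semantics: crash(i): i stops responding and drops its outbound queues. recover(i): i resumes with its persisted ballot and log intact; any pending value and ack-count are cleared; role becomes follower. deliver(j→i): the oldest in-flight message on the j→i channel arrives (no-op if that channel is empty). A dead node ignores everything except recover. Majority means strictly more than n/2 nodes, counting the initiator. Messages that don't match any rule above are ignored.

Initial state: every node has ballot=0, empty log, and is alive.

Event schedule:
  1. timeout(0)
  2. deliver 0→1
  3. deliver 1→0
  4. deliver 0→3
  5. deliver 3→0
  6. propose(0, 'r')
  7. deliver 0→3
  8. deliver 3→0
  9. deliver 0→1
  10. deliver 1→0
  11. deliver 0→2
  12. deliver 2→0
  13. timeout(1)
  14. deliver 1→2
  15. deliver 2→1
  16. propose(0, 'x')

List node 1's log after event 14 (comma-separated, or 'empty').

1. timeout(0):  <0:cand b4 ->
2. deliver 0→1:  <1:foll b4 ->
3. deliver 1→0:  nop
4. deliver 0→3:  <3:foll b4 ->
5. deliver 3→0:  <0:lead b4 ->
6. propose(0,'r'):  nop
7. deliver 0→3:  <3:foll b4 r>
8. deliver 3→0:  nop
9. deliver 0→1:  <1:foll b4 r>
10. deliver 1→0:  <0:lead b4 r>
11. deliver 0→2:  <2:foll b4 ->
12. deliver 2→0:  nop
13. timeout(1):  <1:cand b9 r>
14. deliver 1→2:  <2:foll b9 ->

r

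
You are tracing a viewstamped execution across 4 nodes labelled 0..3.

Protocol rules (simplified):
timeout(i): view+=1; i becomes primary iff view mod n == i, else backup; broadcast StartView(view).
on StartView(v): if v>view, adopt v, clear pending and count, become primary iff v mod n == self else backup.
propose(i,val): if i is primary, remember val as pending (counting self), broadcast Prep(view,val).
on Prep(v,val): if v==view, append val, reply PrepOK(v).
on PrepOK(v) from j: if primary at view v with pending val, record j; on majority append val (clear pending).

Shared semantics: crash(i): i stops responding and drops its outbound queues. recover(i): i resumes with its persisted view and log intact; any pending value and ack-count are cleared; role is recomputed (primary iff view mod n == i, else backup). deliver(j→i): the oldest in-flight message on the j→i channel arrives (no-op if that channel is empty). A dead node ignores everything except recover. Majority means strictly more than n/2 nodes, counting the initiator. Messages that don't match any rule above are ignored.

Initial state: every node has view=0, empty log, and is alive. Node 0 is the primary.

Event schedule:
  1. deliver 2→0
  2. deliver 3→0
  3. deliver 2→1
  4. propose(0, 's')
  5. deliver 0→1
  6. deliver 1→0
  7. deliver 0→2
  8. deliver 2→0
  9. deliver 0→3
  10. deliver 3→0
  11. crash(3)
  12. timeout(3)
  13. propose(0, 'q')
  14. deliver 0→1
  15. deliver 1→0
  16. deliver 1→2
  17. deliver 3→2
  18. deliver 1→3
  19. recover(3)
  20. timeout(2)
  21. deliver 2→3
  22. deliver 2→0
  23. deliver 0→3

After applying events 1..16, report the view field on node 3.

0

[1] deliver 2→0 → ∅
[2] deliver 3→0 → ∅
[3] deliver 2→1 → ∅
[4] propose(0,'s') → ∅
[5] deliver 0→1 → N1(back v0 [s])
[6] deliver 1→0 → ∅
[7] deliver 0→2 → N2(back v0 [s])
[8] deliver 2→0 → N0(prim v0 [s])
[9] deliver 0→3 → N3(back v0 [s])
[10] deliver 3→0 → ∅
[11] crash(3) → N3(✗back v0 [s])
[12] timeout(3) → ∅
[13] propose(0,'q') → ∅
[14] deliver 0→1 → N1(back v0 [s,q])
[15] deliver 1→0 → ∅
[16] deliver 1→2 → ∅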